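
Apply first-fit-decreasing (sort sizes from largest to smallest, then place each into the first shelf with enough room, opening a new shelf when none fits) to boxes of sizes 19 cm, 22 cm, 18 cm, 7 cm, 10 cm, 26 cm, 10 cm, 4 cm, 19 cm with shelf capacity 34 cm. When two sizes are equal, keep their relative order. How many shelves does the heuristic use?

Sorted descending: 26, 22, 19, 19, 18, 10, 10, 7, 4.
  26 → shelf 1 (new)  [load 26/34]
  22 → shelf 2 (new)  [load 22/34]
  19 → shelf 3 (new)  [load 19/34]
  19 → shelf 4 (new)  [load 19/34]
  18 → shelf 5 (new)  [load 18/34]
  10 → shelf 2  [load 32/34]
  10 → shelf 3  [load 29/34]
  7 → shelf 1  [load 33/34]
  4 → shelf 3  [load 33/34]
5 shelves opened.

5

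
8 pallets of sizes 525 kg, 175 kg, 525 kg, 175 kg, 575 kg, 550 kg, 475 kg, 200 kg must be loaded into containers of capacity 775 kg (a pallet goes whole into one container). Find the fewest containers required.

5

Total = 575 + 550 + 525 + 525 + 475 + 200 + 175 + 175 = 3200 kg.
Lower bound: ⌈3200/775⌉ = 5 containers.
A packing using 5 containers:
  container 1: 575 + 200 = 775
  container 2: 550 + 175 = 725
  container 3: 525 + 175 = 700
  container 4: 525 = 525
  container 5: 475 = 475
This matches the lower bound, so 5 is optimal.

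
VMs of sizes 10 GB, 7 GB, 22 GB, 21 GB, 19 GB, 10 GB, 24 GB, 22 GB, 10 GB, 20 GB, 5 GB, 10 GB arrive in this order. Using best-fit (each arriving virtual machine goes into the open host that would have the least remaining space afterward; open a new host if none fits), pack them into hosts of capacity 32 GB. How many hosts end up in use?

  10 → host 1 (new)  [load 10/32]
  7 → host 1  [load 17/32]
  22 → host 2 (new)  [load 22/32]
  21 → host 3 (new)  [load 21/32]
  19 → host 4 (new)  [load 19/32]
  10 → host 2  [load 32/32]
  24 → host 5 (new)  [load 24/32]
  22 → host 6 (new)  [load 22/32]
  10 → host 6  [load 32/32]
  20 → host 7 (new)  [load 20/32]
  5 → host 5  [load 29/32]
  10 → host 3  [load 31/32]
7 hosts opened.

7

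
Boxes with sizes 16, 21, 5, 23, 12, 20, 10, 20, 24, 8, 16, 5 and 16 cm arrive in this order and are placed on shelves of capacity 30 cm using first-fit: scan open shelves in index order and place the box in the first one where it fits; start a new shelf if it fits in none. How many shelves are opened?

9

  16 → shelf 1 (new)  [load 16/30]
  21 → shelf 2 (new)  [load 21/30]
  5 → shelf 1  [load 21/30]
  23 → shelf 3 (new)  [load 23/30]
  12 → shelf 4 (new)  [load 12/30]
  20 → shelf 5 (new)  [load 20/30]
  10 → shelf 4  [load 22/30]
  20 → shelf 6 (new)  [load 20/30]
  24 → shelf 7 (new)  [load 24/30]
  8 → shelf 1  [load 29/30]
  16 → shelf 8 (new)  [load 16/30]
  5 → shelf 2  [load 26/30]
  16 → shelf 9 (new)  [load 16/30]
9 shelves opened.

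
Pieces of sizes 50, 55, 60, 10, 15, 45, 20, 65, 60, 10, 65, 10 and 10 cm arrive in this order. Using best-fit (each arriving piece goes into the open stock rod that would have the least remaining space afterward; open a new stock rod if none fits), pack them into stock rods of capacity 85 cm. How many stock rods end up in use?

  50 → stock rod 1 (new)  [load 50/85]
  55 → stock rod 2 (new)  [load 55/85]
  60 → stock rod 3 (new)  [load 60/85]
  10 → stock rod 3  [load 70/85]
  15 → stock rod 3  [load 85/85]
  45 → stock rod 4 (new)  [load 45/85]
  20 → stock rod 2  [load 75/85]
  65 → stock rod 5 (new)  [load 65/85]
  60 → stock rod 6 (new)  [load 60/85]
  10 → stock rod 2  [load 85/85]
  65 → stock rod 7 (new)  [load 65/85]
  10 → stock rod 5  [load 75/85]
  10 → stock rod 5  [load 85/85]
7 stock rods opened.

7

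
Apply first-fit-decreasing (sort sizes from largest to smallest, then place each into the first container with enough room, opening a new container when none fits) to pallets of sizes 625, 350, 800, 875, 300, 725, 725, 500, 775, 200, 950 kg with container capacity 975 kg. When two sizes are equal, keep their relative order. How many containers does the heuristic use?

Sorted descending: 950, 875, 800, 775, 725, 725, 625, 500, 350, 300, 200.
  950 → container 1 (new)  [load 950/975]
  875 → container 2 (new)  [load 875/975]
  800 → container 3 (new)  [load 800/975]
  775 → container 4 (new)  [load 775/975]
  725 → container 5 (new)  [load 725/975]
  725 → container 6 (new)  [load 725/975]
  625 → container 7 (new)  [load 625/975]
  500 → container 8 (new)  [load 500/975]
  350 → container 7  [load 975/975]
  300 → container 8  [load 800/975]
  200 → container 4  [load 975/975]
8 containers opened.

8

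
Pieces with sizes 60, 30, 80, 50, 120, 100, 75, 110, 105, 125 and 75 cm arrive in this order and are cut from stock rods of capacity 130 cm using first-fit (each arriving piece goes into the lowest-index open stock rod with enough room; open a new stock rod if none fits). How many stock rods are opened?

9

  60 → stock rod 1 (new)  [load 60/130]
  30 → stock rod 1  [load 90/130]
  80 → stock rod 2 (new)  [load 80/130]
  50 → stock rod 2  [load 130/130]
  120 → stock rod 3 (new)  [load 120/130]
  100 → stock rod 4 (new)  [load 100/130]
  75 → stock rod 5 (new)  [load 75/130]
  110 → stock rod 6 (new)  [load 110/130]
  105 → stock rod 7 (new)  [load 105/130]
  125 → stock rod 8 (new)  [load 125/130]
  75 → stock rod 9 (new)  [load 75/130]
9 stock rods opened.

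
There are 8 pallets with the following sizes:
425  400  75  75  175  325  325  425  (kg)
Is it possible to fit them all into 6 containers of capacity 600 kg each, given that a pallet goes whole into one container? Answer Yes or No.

A valid assignment using 5 containers:
  container 1: 425 + 175 = 600
  container 2: 425 + 75 + 75 = 575
  container 3: 400 = 400
  container 4: 325 = 325
  container 5: 325 = 325
That uses only 5 ≤ 6, so 6 containers are enough.

Yes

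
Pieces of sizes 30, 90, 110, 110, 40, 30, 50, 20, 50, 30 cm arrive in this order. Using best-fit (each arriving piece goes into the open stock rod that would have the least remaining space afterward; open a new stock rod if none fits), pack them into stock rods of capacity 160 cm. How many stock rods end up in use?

4

  30 → stock rod 1 (new)  [load 30/160]
  90 → stock rod 1  [load 120/160]
  110 → stock rod 2 (new)  [load 110/160]
  110 → stock rod 3 (new)  [load 110/160]
  40 → stock rod 1  [load 160/160]
  30 → stock rod 2  [load 140/160]
  50 → stock rod 3  [load 160/160]
  20 → stock rod 2  [load 160/160]
  50 → stock rod 4 (new)  [load 50/160]
  30 → stock rod 4  [load 80/160]
4 stock rods opened.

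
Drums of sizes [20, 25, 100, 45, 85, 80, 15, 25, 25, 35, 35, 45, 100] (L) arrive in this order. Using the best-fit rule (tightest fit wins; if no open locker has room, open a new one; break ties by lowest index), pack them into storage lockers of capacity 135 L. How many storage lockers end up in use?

6

  20 → locker 1 (new)  [load 20/135]
  25 → locker 1  [load 45/135]
  100 → locker 2 (new)  [load 100/135]
  45 → locker 1  [load 90/135]
  85 → locker 3 (new)  [load 85/135]
  80 → locker 4 (new)  [load 80/135]
  15 → locker 2  [load 115/135]
  25 → locker 1  [load 115/135]
  25 → locker 3  [load 110/135]
  35 → locker 4  [load 115/135]
  35 → locker 5 (new)  [load 35/135]
  45 → locker 5  [load 80/135]
  100 → locker 6 (new)  [load 100/135]
6 storage lockers opened.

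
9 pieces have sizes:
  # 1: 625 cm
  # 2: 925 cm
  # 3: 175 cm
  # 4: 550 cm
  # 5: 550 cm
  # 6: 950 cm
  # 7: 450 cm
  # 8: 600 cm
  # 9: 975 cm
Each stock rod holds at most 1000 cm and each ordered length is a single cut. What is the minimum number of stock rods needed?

7

Total = 975 + 950 + 925 + 625 + 600 + 550 + 550 + 450 + 175 = 5800 cm.
Lower bound: ⌈5800/1000⌉ = 6 stock rods.
Also, 7 pieces each exceed 500 cm, and no two of those can share a stock rod, so at least 7 stock rods are needed.
A packing using 7 stock rods:
  stock rod 1: 975 = 975
  stock rod 2: 950 = 950
  stock rod 3: 925 = 925
  stock rod 4: 625 + 175 = 800
  stock rod 5: 600 = 600
  stock rod 6: 550 + 450 = 1000
  stock rod 7: 550 = 550
This matches the lower bound, so 7 is optimal.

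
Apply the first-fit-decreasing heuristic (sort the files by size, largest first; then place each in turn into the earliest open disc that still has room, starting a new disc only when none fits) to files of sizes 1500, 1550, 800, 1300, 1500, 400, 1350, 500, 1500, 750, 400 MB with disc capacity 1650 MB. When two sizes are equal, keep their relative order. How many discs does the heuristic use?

8

Sorted descending: 1550, 1500, 1500, 1500, 1350, 1300, 800, 750, 500, 400, 400.
  1550 → disc 1 (new)  [load 1550/1650]
  1500 → disc 2 (new)  [load 1500/1650]
  1500 → disc 3 (new)  [load 1500/1650]
  1500 → disc 4 (new)  [load 1500/1650]
  1350 → disc 5 (new)  [load 1350/1650]
  1300 → disc 6 (new)  [load 1300/1650]
  800 → disc 7 (new)  [load 800/1650]
  750 → disc 7  [load 1550/1650]
  500 → disc 8 (new)  [load 500/1650]
  400 → disc 8  [load 900/1650]
  400 → disc 8  [load 1300/1650]
8 discs opened.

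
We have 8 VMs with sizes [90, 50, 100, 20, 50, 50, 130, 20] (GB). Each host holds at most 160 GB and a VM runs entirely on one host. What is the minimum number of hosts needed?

Total = 130 + 100 + 90 + 50 + 50 + 50 + 20 + 20 = 510 GB.
Lower bound: ⌈510/160⌉ = 4 hosts.
A packing using 4 hosts:
  host 1: 130 + 20 = 150
  host 2: 100 + 50 = 150
  host 3: 90 + 50 + 20 = 160
  host 4: 50 = 50
This matches the lower bound, so 4 is optimal.

4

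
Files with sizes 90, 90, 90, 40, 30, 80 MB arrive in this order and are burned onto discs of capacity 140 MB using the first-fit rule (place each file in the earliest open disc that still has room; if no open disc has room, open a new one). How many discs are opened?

  90 → disc 1 (new)  [load 90/140]
  90 → disc 2 (new)  [load 90/140]
  90 → disc 3 (new)  [load 90/140]
  40 → disc 1  [load 130/140]
  30 → disc 2  [load 120/140]
  80 → disc 4 (new)  [load 80/140]
4 discs opened.

4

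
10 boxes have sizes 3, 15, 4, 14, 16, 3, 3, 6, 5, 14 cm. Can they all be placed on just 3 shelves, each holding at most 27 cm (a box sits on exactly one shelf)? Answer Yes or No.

Total = 83 cm; ⌈83/27⌉ = 4.
At least 4 shelves are required, but only 3 are allowed.

No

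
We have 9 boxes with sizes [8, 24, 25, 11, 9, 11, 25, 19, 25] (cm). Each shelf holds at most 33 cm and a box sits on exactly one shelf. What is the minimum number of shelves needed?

6

Total = 25 + 25 + 25 + 24 + 19 + 11 + 11 + 9 + 8 = 157 cm.
Lower bound: ⌈157/33⌉ = 5 shelves.
A packing using 6 shelves:
  shelf 1: 25 + 8 = 33
  shelf 2: 25 = 25
  shelf 3: 25 = 25
  shelf 4: 24 + 9 = 33
  shelf 5: 19 + 11 = 30
  shelf 6: 11 = 11
No arrangement into 5 shelves stays within capacity, so 6 is optimal.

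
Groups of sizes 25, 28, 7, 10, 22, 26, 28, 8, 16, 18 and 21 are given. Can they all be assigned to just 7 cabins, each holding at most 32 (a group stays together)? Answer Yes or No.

Total = 209; ⌈209/32⌉ = 7.
The bound of 7 does not rule out 7, but exhaustive search shows no assignment into 7 cabins of capacity 32 exists — the minimum is 8.

No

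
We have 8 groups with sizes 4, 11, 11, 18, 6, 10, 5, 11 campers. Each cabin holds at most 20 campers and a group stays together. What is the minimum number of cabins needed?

Total = 18 + 11 + 11 + 11 + 10 + 6 + 5 + 4 = 76 campers.
Lower bound: ⌈76/20⌉ = 4 cabins.
A packing using 5 cabins:
  cabin 1: 18 = 18
  cabin 2: 11 + 6 = 17
  cabin 3: 11 + 5 + 4 = 20
  cabin 4: 11 = 11
  cabin 5: 10 = 10
No arrangement into 4 cabins stays within capacity, so 5 is optimal.

5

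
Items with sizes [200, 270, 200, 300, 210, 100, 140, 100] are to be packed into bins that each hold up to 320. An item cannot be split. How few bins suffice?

Total = 300 + 270 + 210 + 200 + 200 + 140 + 100 + 100 = 1520.
Lower bound: ⌈1520/320⌉ = 5 bins.
A packing using 6 bins:
  bin 1: 300 = 300
  bin 2: 270 = 270
  bin 3: 210 + 100 = 310
  bin 4: 200 + 100 = 300
  bin 5: 200 = 200
  bin 6: 140 = 140
No arrangement into 5 bins stays within capacity, so 6 is optimal.

6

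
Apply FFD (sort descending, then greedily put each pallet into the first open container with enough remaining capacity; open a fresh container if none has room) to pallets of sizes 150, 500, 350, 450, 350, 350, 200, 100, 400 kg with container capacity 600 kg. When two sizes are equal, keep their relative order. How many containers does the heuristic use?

Sorted descending: 500, 450, 400, 350, 350, 350, 200, 150, 100.
  500 → container 1 (new)  [load 500/600]
  450 → container 2 (new)  [load 450/600]
  400 → container 3 (new)  [load 400/600]
  350 → container 4 (new)  [load 350/600]
  350 → container 5 (new)  [load 350/600]
  350 → container 6 (new)  [load 350/600]
  200 → container 3  [load 600/600]
  150 → container 2  [load 600/600]
  100 → container 1  [load 600/600]
6 containers opened.

6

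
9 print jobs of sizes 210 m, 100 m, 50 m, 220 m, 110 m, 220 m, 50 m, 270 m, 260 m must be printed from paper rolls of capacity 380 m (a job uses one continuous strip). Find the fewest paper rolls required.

Total = 270 + 260 + 220 + 220 + 210 + 110 + 100 + 50 + 50 = 1490 m.
Lower bound: ⌈1490/380⌉ = 4 paper rolls.
Also, 5 print jobs each exceed 190 m, and no two of those can share a roll, so at least 5 paper rolls are needed.
A packing using 5 paper rolls:
  roll 1: 270 + 110 = 380
  roll 2: 260 + 100 = 360
  roll 3: 220 + 50 + 50 = 320
  roll 4: 220 = 220
  roll 5: 210 = 210
This matches the lower bound, so 5 is optimal.

5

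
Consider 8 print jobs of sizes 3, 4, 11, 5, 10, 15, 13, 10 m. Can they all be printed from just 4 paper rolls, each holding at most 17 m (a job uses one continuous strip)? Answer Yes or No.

No

Total = 71 m; ⌈71/17⌉ = 5.
At least 5 paper rolls are required, but only 4 are allowed.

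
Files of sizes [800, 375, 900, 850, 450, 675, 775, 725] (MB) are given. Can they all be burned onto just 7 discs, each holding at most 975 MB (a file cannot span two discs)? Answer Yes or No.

Yes

A valid assignment using 7 discs:
  disc 1: 900 = 900
  disc 2: 850 = 850
  disc 3: 800 = 800
  disc 4: 775 = 775
  disc 5: 725 = 725
  disc 6: 675 = 675
  disc 7: 450 + 375 = 825
Every load is within 975 MB, so 7 discs suffice.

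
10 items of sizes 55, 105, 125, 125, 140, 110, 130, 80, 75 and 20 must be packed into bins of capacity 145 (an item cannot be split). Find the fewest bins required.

Total = 140 + 130 + 125 + 125 + 110 + 105 + 80 + 75 + 55 + 20 = 965.
Lower bound: ⌈965/145⌉ = 7 bins.
Also, 8 items each exceed 145/2, and no two of those can share a bin, so at least 8 bins are needed.
A packing using 8 bins:
  bin 1: 140 = 140
  bin 2: 130 = 130
  bin 3: 125 + 20 = 145
  bin 4: 125 = 125
  bin 5: 110 = 110
  bin 6: 105 = 105
  bin 7: 80 + 55 = 135
  bin 8: 75 = 75
This matches the lower bound, so 8 is optimal.

8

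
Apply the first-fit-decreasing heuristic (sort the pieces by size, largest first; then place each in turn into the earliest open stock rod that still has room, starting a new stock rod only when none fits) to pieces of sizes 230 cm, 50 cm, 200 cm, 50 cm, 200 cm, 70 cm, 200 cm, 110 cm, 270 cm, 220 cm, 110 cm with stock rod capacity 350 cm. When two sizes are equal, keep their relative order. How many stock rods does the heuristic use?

Sorted descending: 270, 230, 220, 200, 200, 200, 110, 110, 70, 50, 50.
  270 → stock rod 1 (new)  [load 270/350]
  230 → stock rod 2 (new)  [load 230/350]
  220 → stock rod 3 (new)  [load 220/350]
  200 → stock rod 4 (new)  [load 200/350]
  200 → stock rod 5 (new)  [load 200/350]
  200 → stock rod 6 (new)  [load 200/350]
  110 → stock rod 2  [load 340/350]
  110 → stock rod 3  [load 330/350]
  70 → stock rod 1  [load 340/350]
  50 → stock rod 4  [load 250/350]
  50 → stock rod 4  [load 300/350]
6 stock rods opened.

6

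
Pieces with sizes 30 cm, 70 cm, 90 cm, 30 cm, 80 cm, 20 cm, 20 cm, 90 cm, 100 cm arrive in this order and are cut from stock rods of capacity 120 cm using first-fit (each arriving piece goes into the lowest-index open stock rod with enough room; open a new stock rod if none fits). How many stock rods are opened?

  30 → stock rod 1 (new)  [load 30/120]
  70 → stock rod 1  [load 100/120]
  90 → stock rod 2 (new)  [load 90/120]
  30 → stock rod 2  [load 120/120]
  80 → stock rod 3 (new)  [load 80/120]
  20 → stock rod 1  [load 120/120]
  20 → stock rod 3  [load 100/120]
  90 → stock rod 4 (new)  [load 90/120]
  100 → stock rod 5 (new)  [load 100/120]
5 stock rods opened.

5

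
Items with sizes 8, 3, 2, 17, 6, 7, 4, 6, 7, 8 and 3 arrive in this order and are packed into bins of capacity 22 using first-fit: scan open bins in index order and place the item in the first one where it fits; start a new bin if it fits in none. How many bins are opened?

  8 → bin 1 (new)  [load 8/22]
  3 → bin 1  [load 11/22]
  2 → bin 1  [load 13/22]
  17 → bin 2 (new)  [load 17/22]
  6 → bin 1  [load 19/22]
  7 → bin 3 (new)  [load 7/22]
  4 → bin 2  [load 21/22]
  6 → bin 3  [load 13/22]
  7 → bin 3  [load 20/22]
  8 → bin 4 (new)  [load 8/22]
  3 → bin 1  [load 22/22]
4 bins opened.

4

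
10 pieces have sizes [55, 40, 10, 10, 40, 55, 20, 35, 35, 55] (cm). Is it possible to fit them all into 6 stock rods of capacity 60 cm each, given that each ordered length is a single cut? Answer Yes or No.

Total = 355 cm; ⌈355/60⌉ = 6.
7 pieces each exceed half the capacity and cannot share a stock rod, forcing at least 7 stock rods.
At least 7 stock rods are required, but only 6 are allowed.

No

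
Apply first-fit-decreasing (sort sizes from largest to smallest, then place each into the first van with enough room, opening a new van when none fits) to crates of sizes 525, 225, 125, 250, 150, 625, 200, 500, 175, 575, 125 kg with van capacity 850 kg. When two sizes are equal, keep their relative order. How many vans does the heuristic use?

5

Sorted descending: 625, 575, 525, 500, 250, 225, 200, 175, 150, 125, 125.
  625 → van 1 (new)  [load 625/850]
  575 → van 2 (new)  [load 575/850]
  525 → van 3 (new)  [load 525/850]
  500 → van 4 (new)  [load 500/850]
  250 → van 2  [load 825/850]
  225 → van 1  [load 850/850]
  200 → van 3  [load 725/850]
  175 → van 4  [load 675/850]
  150 → van 4  [load 825/850]
  125 → van 3  [load 850/850]
  125 → van 5 (new)  [load 125/850]
5 vans opened.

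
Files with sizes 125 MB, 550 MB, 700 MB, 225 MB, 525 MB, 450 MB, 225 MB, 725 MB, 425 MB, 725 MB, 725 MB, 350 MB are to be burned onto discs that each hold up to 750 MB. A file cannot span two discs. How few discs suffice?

Total = 725 + 725 + 725 + 700 + 550 + 525 + 450 + 425 + 350 + 225 + 225 + 125 = 5750 MB.
Lower bound: ⌈5750/750⌉ = 8 discs.
A packing using 9 discs:
  disc 1: 725 = 725
  disc 2: 725 = 725
  disc 3: 725 = 725
  disc 4: 700 = 700
  disc 5: 550 + 125 = 675
  disc 6: 525 + 225 = 750
  disc 7: 450 + 225 = 675
  disc 8: 425 = 425
  disc 9: 350 = 350
No arrangement into 8 discs stays within capacity, so 9 is optimal.

9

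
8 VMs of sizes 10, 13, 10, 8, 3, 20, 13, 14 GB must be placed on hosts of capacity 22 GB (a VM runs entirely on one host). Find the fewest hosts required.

5

Total = 20 + 14 + 13 + 13 + 10 + 10 + 8 + 3 = 91 GB.
Lower bound: ⌈91/22⌉ = 5 hosts.
A packing using 5 hosts:
  host 1: 20 = 20
  host 2: 14 + 8 = 22
  host 3: 13 + 3 = 16
  host 4: 13 = 13
  host 5: 10 + 10 = 20
This matches the lower bound, so 5 is optimal.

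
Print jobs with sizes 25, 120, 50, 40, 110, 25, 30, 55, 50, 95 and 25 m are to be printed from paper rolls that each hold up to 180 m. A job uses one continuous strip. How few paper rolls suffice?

4

Total = 120 + 110 + 95 + 55 + 50 + 50 + 40 + 30 + 25 + 25 + 25 = 625 m.
Lower bound: ⌈625/180⌉ = 4 paper rolls.
A packing using 4 paper rolls:
  roll 1: 120 + 55 = 175
  roll 2: 110 + 50 = 160
  roll 3: 95 + 50 + 30 = 175
  roll 4: 40 + 25 + 25 + 25 = 115
This matches the lower bound, so 4 is optimal.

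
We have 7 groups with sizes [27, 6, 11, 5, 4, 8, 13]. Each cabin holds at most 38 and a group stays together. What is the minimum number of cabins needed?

2

Total = 27 + 13 + 11 + 8 + 6 + 5 + 4 = 74.
Lower bound: ⌈74/38⌉ = 2 cabins.
A packing using 2 cabins:
  cabin 1: 27 + 11 = 38
  cabin 2: 13 + 8 + 6 + 5 + 4 = 36
This matches the lower bound, so 2 is optimal.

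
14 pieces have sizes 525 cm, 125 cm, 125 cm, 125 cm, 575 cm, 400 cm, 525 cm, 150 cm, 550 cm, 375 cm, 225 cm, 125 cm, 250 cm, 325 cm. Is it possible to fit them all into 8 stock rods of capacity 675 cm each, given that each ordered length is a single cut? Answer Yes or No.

Yes

A valid assignment using 7 stock rods:
  stock rod 1: 575 = 575
  stock rod 2: 550 + 125 = 675
  stock rod 3: 525 + 150 = 675
  stock rod 4: 525 + 125 = 650
  stock rod 5: 400 + 250 = 650
  stock rod 6: 375 + 225 = 600
  stock rod 7: 325 + 125 + 125 = 575
That uses only 7 ≤ 8, so 8 stock rods are enough.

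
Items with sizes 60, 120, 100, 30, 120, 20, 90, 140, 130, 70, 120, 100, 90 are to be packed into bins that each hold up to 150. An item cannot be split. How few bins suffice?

Total = 140 + 130 + 120 + 120 + 120 + 100 + 100 + 90 + 90 + 70 + 60 + 30 + 20 = 1190.
Lower bound: ⌈1190/150⌉ = 8 bins.
Also, 9 items each exceed 75, and no two of those can share a bin, so at least 9 bins are needed.
A packing using 10 bins:
  bin 1: 140 = 140
  bin 2: 130 + 20 = 150
  bin 3: 120 + 30 = 150
  bin 4: 120 = 120
  bin 5: 120 = 120
  bin 6: 100 = 100
  bin 7: 100 = 100
  bin 8: 90 + 60 = 150
  bin 9: 90 = 90
  bin 10: 70 = 70
No arrangement into 9 bins stays within capacity, so 10 is optimal.

10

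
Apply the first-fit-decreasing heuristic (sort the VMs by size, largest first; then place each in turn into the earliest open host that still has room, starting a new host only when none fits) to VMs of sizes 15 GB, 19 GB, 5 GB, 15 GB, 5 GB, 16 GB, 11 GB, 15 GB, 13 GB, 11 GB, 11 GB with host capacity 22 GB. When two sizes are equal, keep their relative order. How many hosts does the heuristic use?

8

Sorted descending: 19, 16, 15, 15, 15, 13, 11, 11, 11, 5, 5.
  19 → host 1 (new)  [load 19/22]
  16 → host 2 (new)  [load 16/22]
  15 → host 3 (new)  [load 15/22]
  15 → host 4 (new)  [load 15/22]
  15 → host 5 (new)  [load 15/22]
  13 → host 6 (new)  [load 13/22]
  11 → host 7 (new)  [load 11/22]
  11 → host 7  [load 22/22]
  11 → host 8 (new)  [load 11/22]
  5 → host 2  [load 21/22]
  5 → host 3  [load 20/22]
8 hosts opened.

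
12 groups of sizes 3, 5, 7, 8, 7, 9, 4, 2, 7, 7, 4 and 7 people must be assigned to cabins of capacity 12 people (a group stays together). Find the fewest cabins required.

7

Total = 9 + 8 + 7 + 7 + 7 + 7 + 7 + 5 + 4 + 4 + 3 + 2 = 70 people.
Lower bound: ⌈70/12⌉ = 6 cabins.
Also, 7 groups each exceed 6 people, and no two of those can share a cabin, so at least 7 cabins are needed.
A packing using 7 cabins:
  cabin 1: 9 + 3 = 12
  cabin 2: 8 + 4 = 12
  cabin 3: 7 + 5 = 12
  cabin 4: 7 + 4 = 11
  cabin 5: 7 + 2 = 9
  cabin 6: 7 = 7
  cabin 7: 7 = 7
This matches the lower bound, so 7 is optimal.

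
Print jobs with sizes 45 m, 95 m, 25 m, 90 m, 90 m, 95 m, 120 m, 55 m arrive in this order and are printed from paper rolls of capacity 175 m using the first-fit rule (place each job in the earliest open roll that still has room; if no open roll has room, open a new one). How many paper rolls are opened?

5

  45 → roll 1 (new)  [load 45/175]
  95 → roll 1  [load 140/175]
  25 → roll 1  [load 165/175]
  90 → roll 2 (new)  [load 90/175]
  90 → roll 3 (new)  [load 90/175]
  95 → roll 4 (new)  [load 95/175]
  120 → roll 5 (new)  [load 120/175]
  55 → roll 2  [load 145/175]
5 paper rolls opened.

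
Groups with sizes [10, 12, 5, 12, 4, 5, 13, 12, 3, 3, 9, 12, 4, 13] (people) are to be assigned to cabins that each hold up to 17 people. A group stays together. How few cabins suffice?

Total = 13 + 13 + 12 + 12 + 12 + 12 + 10 + 9 + 5 + 5 + 4 + 4 + 3 + 3 = 117 people.
Lower bound: ⌈117/17⌉ = 7 cabins.
Also, 8 groups each exceed 17/2 people, and no two of those can share a cabin, so at least 8 cabins are needed.
A packing using 8 cabins:
  cabin 1: 13 + 4 = 17
  cabin 2: 13 + 4 = 17
  cabin 3: 12 + 5 = 17
  cabin 4: 12 + 5 = 17
  cabin 5: 12 + 3 = 15
  cabin 6: 12 + 3 = 15
  cabin 7: 10 = 10
  cabin 8: 9 = 9
This matches the lower bound, so 8 is optimal.

8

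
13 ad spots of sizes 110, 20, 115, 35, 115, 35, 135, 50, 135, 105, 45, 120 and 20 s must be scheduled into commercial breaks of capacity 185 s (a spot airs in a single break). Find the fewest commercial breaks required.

Total = 135 + 135 + 120 + 115 + 115 + 110 + 105 + 50 + 45 + 35 + 35 + 20 + 20 = 1040 s.
Lower bound: ⌈1040/185⌉ = 6 commercial breaks.
Also, 7 ad spots each exceed 185/2 s, and no two of those can share a break, so at least 7 commercial breaks are needed.
A packing using 7 commercial breaks:
  break 1: 135 + 50 = 185
  break 2: 135 + 45 = 180
  break 3: 120 + 35 + 20 = 175
  break 4: 115 + 35 + 20 = 170
  break 5: 115 = 115
  break 6: 110 = 110
  break 7: 105 = 105
This matches the lower bound, so 7 is optimal.

7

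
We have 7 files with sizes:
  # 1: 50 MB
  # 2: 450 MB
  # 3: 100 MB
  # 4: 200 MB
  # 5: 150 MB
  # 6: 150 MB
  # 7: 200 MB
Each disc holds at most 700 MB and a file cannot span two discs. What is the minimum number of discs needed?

2

Total = 450 + 200 + 200 + 150 + 150 + 100 + 50 = 1300 MB.
Lower bound: ⌈1300/700⌉ = 2 discs.
A packing using 2 discs:
  disc 1: 450 + 200 + 50 = 700
  disc 2: 200 + 150 + 150 + 100 = 600
This matches the lower bound, so 2 is optimal.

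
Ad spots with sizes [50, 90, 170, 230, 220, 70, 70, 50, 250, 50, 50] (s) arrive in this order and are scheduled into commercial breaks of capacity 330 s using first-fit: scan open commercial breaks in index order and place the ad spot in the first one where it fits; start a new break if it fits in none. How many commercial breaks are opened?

  50 → break 1 (new)  [load 50/330]
  90 → break 1  [load 140/330]
  170 → break 1  [load 310/330]
  230 → break 2 (new)  [load 230/330]
  220 → break 3 (new)  [load 220/330]
  70 → break 2  [load 300/330]
  70 → break 3  [load 290/330]
  50 → break 4 (new)  [load 50/330]
  250 → break 4  [load 300/330]
  50 → break 5 (new)  [load 50/330]
  50 → break 5  [load 100/330]
5 commercial breaks opened.

5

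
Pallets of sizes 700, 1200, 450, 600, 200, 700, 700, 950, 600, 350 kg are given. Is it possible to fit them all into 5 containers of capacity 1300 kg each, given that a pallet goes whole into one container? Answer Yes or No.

Total = 6450 kg; ⌈6450/1300⌉ = 5.
The bound of 5 does not rule out 5, but exhaustive search shows no assignment into 5 containers of capacity 1300 kg exists — the minimum is 6.

No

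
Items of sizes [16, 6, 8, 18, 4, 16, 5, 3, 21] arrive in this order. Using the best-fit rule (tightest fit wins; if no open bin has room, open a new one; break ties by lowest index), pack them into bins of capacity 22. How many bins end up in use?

  16 → bin 1 (new)  [load 16/22]
  6 → bin 1  [load 22/22]
  8 → bin 2 (new)  [load 8/22]
  18 → bin 3 (new)  [load 18/22]
  4 → bin 3  [load 22/22]
  16 → bin 4 (new)  [load 16/22]
  5 → bin 4  [load 21/22]
  3 → bin 2  [load 11/22]
  21 → bin 5 (new)  [load 21/22]
5 bins opened.

5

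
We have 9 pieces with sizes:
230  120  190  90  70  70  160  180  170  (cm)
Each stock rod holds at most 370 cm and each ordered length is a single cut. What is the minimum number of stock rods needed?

Total = 230 + 190 + 180 + 170 + 160 + 120 + 90 + 70 + 70 = 1280 cm.
Lower bound: ⌈1280/370⌉ = 4 stock rods.
A packing using 4 stock rods:
  stock rod 1: 230 + 120 = 350
  stock rod 2: 190 + 180 = 370
  stock rod 3: 170 + 160 = 330
  stock rod 4: 90 + 70 + 70 = 230
This matches the lower bound, so 4 is optimal.

4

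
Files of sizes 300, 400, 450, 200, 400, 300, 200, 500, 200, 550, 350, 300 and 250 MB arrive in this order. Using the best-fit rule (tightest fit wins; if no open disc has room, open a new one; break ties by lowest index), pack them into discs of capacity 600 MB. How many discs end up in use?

8

  300 → disc 1 (new)  [load 300/600]
  400 → disc 2 (new)  [load 400/600]
  450 → disc 3 (new)  [load 450/600]
  200 → disc 2  [load 600/600]
  400 → disc 4 (new)  [load 400/600]
  300 → disc 1  [load 600/600]
  200 → disc 4  [load 600/600]
  500 → disc 5 (new)  [load 500/600]
  200 → disc 6 (new)  [load 200/600]
  550 → disc 7 (new)  [load 550/600]
  350 → disc 6  [load 550/600]
  300 → disc 8 (new)  [load 300/600]
  250 → disc 8  [load 550/600]
8 discs opened.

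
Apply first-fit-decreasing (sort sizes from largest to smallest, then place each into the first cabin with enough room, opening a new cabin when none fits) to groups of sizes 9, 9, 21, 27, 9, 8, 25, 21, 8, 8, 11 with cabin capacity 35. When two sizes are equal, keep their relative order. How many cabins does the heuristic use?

5

Sorted descending: 27, 25, 21, 21, 11, 9, 9, 9, 8, 8, 8.
  27 → cabin 1 (new)  [load 27/35]
  25 → cabin 2 (new)  [load 25/35]
  21 → cabin 3 (new)  [load 21/35]
  21 → cabin 4 (new)  [load 21/35]
  11 → cabin 3  [load 32/35]
  9 → cabin 2  [load 34/35]
  9 → cabin 4  [load 30/35]
  9 → cabin 5 (new)  [load 9/35]
  8 → cabin 1  [load 35/35]
  8 → cabin 5  [load 17/35]
  8 → cabin 5  [load 25/35]
5 cabins opened.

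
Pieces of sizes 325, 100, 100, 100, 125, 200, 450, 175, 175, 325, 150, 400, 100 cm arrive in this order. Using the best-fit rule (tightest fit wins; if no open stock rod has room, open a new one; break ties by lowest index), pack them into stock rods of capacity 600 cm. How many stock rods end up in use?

  325 → stock rod 1 (new)  [load 325/600]
  100 → stock rod 1  [load 425/600]
  100 → stock rod 1  [load 525/600]
  100 → stock rod 2 (new)  [load 100/600]
  125 → stock rod 2  [load 225/600]
  200 → stock rod 2  [load 425/600]
  450 → stock rod 3 (new)  [load 450/600]
  175 → stock rod 2  [load 600/600]
  175 → stock rod 4 (new)  [load 175/600]
  325 → stock rod 4  [load 500/600]
  150 → stock rod 3  [load 600/600]
  400 → stock rod 5 (new)  [load 400/600]
  100 → stock rod 4  [load 600/600]
5 stock rods opened.

5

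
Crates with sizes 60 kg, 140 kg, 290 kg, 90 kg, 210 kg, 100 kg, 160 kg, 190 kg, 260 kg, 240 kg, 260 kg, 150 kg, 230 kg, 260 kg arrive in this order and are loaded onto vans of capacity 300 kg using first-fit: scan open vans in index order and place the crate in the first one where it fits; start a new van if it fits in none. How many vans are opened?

11

  60 → van 1 (new)  [load 60/300]
  140 → van 1  [load 200/300]
  290 → van 2 (new)  [load 290/300]
  90 → van 1  [load 290/300]
  210 → van 3 (new)  [load 210/300]
  100 → van 4 (new)  [load 100/300]
  160 → van 4  [load 260/300]
  190 → van 5 (new)  [load 190/300]
  260 → van 6 (new)  [load 260/300]
  240 → van 7 (new)  [load 240/300]
  260 → van 8 (new)  [load 260/300]
  150 → van 9 (new)  [load 150/300]
  230 → van 10 (new)  [load 230/300]
  260 → van 11 (new)  [load 260/300]
11 vans opened.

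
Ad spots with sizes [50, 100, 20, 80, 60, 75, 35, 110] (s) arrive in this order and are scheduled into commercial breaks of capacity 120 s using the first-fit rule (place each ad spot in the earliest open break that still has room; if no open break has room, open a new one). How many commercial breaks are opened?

  50 → break 1 (new)  [load 50/120]
  100 → break 2 (new)  [load 100/120]
  20 → break 1  [load 70/120]
  80 → break 3 (new)  [load 80/120]
  60 → break 4 (new)  [load 60/120]
  75 → break 5 (new)  [load 75/120]
  35 → break 1  [load 105/120]
  110 → break 6 (new)  [load 110/120]
6 commercial breaks opened.

6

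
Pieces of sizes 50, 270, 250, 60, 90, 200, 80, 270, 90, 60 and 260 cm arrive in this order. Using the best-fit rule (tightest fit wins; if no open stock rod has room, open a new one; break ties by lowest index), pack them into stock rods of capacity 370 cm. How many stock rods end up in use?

5

  50 → stock rod 1 (new)  [load 50/370]
  270 → stock rod 1  [load 320/370]
  250 → stock rod 2 (new)  [load 250/370]
  60 → stock rod 2  [load 310/370]
  90 → stock rod 3 (new)  [load 90/370]
  200 → stock rod 3  [load 290/370]
  80 → stock rod 3  [load 370/370]
  270 → stock rod 4 (new)  [load 270/370]
  90 → stock rod 4  [load 360/370]
  60 → stock rod 2  [load 370/370]
  260 → stock rod 5 (new)  [load 260/370]
5 stock rods opened.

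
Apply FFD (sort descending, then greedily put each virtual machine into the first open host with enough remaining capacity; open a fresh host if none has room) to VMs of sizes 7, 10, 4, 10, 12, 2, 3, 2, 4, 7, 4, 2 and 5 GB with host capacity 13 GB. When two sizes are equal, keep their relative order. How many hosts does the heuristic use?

Sorted descending: 12, 10, 10, 7, 7, 5, 4, 4, 4, 3, 2, 2, 2.
  12 → host 1 (new)  [load 12/13]
  10 → host 2 (new)  [load 10/13]
  10 → host 3 (new)  [load 10/13]
  7 → host 4 (new)  [load 7/13]
  7 → host 5 (new)  [load 7/13]
  5 → host 4  [load 12/13]
  4 → host 5  [load 11/13]
  4 → host 6 (new)  [load 4/13]
  4 → host 6  [load 8/13]
  3 → host 2  [load 13/13]
  2 → host 3  [load 12/13]
  2 → host 5  [load 13/13]
  2 → host 6  [load 10/13]
6 hosts opened.

6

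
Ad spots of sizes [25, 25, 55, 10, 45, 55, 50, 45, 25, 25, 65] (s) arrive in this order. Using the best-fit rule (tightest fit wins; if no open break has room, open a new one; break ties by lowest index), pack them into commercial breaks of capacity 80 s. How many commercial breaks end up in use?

7

  25 → break 1 (new)  [load 25/80]
  25 → break 1  [load 50/80]
  55 → break 2 (new)  [load 55/80]
  10 → break 2  [load 65/80]
  45 → break 3 (new)  [load 45/80]
  55 → break 4 (new)  [load 55/80]
  50 → break 5 (new)  [load 50/80]
  45 → break 6 (new)  [load 45/80]
  25 → break 4  [load 80/80]
  25 → break 1  [load 75/80]
  65 → break 7 (new)  [load 65/80]
7 commercial breaks opened.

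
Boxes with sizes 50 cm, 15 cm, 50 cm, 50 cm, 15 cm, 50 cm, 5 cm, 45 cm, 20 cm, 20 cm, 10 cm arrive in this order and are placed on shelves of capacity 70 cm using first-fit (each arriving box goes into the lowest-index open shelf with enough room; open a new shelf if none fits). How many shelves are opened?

5

  50 → shelf 1 (new)  [load 50/70]
  15 → shelf 1  [load 65/70]
  50 → shelf 2 (new)  [load 50/70]
  50 → shelf 3 (new)  [load 50/70]
  15 → shelf 2  [load 65/70]
  50 → shelf 4 (new)  [load 50/70]
  5 → shelf 1  [load 70/70]
  45 → shelf 5 (new)  [load 45/70]
  20 → shelf 3  [load 70/70]
  20 → shelf 4  [load 70/70]
  10 → shelf 5  [load 55/70]
5 shelves opened.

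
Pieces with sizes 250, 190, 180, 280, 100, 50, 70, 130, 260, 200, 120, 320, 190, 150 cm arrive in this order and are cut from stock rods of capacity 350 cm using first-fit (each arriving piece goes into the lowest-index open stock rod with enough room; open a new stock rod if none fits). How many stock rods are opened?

  250 → stock rod 1 (new)  [load 250/350]
  190 → stock rod 2 (new)  [load 190/350]
  180 → stock rod 3 (new)  [load 180/350]
  280 → stock rod 4 (new)  [load 280/350]
  100 → stock rod 1  [load 350/350]
  50 → stock rod 2  [load 240/350]
  70 → stock rod 2  [load 310/350]
  130 → stock rod 3  [load 310/350]
  260 → stock rod 5 (new)  [load 260/350]
  200 → stock rod 6 (new)  [load 200/350]
  120 → stock rod 6  [load 320/350]
  320 → stock rod 7 (new)  [load 320/350]
  190 → stock rod 8 (new)  [load 190/350]
  150 → stock rod 8  [load 340/350]
8 stock rods opened.

8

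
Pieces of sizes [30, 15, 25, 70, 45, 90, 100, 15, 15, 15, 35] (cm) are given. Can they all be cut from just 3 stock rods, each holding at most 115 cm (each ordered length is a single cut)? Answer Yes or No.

Total = 455 cm; ⌈455/115⌉ = 4.
At least 4 stock rods are required, but only 3 are allowed.

No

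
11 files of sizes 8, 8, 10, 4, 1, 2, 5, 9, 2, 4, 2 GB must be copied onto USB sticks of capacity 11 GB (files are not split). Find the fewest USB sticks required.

Total = 10 + 9 + 8 + 8 + 5 + 4 + 4 + 2 + 2 + 2 + 1 = 55 GB.
Lower bound: ⌈55/11⌉ = 5 USB sticks.
A packing using 6 USB sticks:
  USB stick 1: 10 + 1 = 11
  USB stick 2: 9 + 2 = 11
  USB stick 3: 8 + 2 = 10
  USB stick 4: 8 + 2 = 10
  USB stick 5: 5 + 4 = 9
  USB stick 6: 4 = 4
No arrangement into 5 USB sticks stays within capacity, so 6 is optimal.

6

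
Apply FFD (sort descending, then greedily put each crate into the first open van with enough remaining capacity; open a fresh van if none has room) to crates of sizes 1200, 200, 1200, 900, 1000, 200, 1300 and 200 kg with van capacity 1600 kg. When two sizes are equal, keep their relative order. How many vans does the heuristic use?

Sorted descending: 1300, 1200, 1200, 1000, 900, 200, 200, 200.
  1300 → van 1 (new)  [load 1300/1600]
  1200 → van 2 (new)  [load 1200/1600]
  1200 → van 3 (new)  [load 1200/1600]
  1000 → van 4 (new)  [load 1000/1600]
  900 → van 5 (new)  [load 900/1600]
  200 → van 1  [load 1500/1600]
  200 → van 2  [load 1400/1600]
  200 → van 2  [load 1600/1600]
5 vans opened.

5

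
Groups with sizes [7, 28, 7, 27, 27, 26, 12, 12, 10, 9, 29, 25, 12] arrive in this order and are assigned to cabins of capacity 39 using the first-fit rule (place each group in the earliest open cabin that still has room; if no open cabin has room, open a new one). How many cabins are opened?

7

  7 → cabin 1 (new)  [load 7/39]
  28 → cabin 1  [load 35/39]
  7 → cabin 2 (new)  [load 7/39]
  27 → cabin 2  [load 34/39]
  27 → cabin 3 (new)  [load 27/39]
  26 → cabin 4 (new)  [load 26/39]
  12 → cabin 3  [load 39/39]
  12 → cabin 4  [load 38/39]
  10 → cabin 5 (new)  [load 10/39]
  9 → cabin 5  [load 19/39]
  29 → cabin 6 (new)  [load 29/39]
  25 → cabin 7 (new)  [load 25/39]
  12 → cabin 5  [load 31/39]
7 cabins opened.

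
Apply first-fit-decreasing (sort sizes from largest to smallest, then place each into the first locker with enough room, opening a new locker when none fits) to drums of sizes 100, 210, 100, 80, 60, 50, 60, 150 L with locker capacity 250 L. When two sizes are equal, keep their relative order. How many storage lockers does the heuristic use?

4

Sorted descending: 210, 150, 100, 100, 80, 60, 60, 50.
  210 → locker 1 (new)  [load 210/250]
  150 → locker 2 (new)  [load 150/250]
  100 → locker 2  [load 250/250]
  100 → locker 3 (new)  [load 100/250]
  80 → locker 3  [load 180/250]
  60 → locker 3  [load 240/250]
  60 → locker 4 (new)  [load 60/250]
  50 → locker 4  [load 110/250]
4 storage lockers opened.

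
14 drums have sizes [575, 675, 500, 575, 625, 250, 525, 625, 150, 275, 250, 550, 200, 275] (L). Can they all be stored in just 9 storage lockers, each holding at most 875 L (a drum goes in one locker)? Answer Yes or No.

Yes

A valid assignment using 8 storage lockers:
  locker 1: 675 + 200 = 875
  locker 2: 625 + 250 = 875
  locker 3: 625 + 250 = 875
  locker 4: 575 + 275 = 850
  locker 5: 575 + 275 = 850
  locker 6: 550 + 150 = 700
  locker 7: 525 = 525
  locker 8: 500 = 500
That uses only 8 ≤ 9, so 9 storage lockers are enough.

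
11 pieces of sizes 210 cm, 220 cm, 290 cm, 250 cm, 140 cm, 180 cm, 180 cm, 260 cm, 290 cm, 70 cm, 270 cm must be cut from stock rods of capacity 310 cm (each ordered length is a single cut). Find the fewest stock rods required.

10

Total = 290 + 290 + 270 + 260 + 250 + 220 + 210 + 180 + 180 + 140 + 70 = 2360 cm.
Lower bound: ⌈2360/310⌉ = 8 stock rods.
Also, 9 pieces each exceed 155 cm, and no two of those can share a stock rod, so at least 9 stock rods are needed.
A packing using 10 stock rods:
  stock rod 1: 290 = 290
  stock rod 2: 290 = 290
  stock rod 3: 270 = 270
  stock rod 4: 260 = 260
  stock rod 5: 250 = 250
  stock rod 6: 220 + 70 = 290
  stock rod 7: 210 = 210
  stock rod 8: 180 = 180
  stock rod 9: 180 = 180
  stock rod 10: 140 = 140
No arrangement into 9 stock rods stays within capacity, so 10 is optimal.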